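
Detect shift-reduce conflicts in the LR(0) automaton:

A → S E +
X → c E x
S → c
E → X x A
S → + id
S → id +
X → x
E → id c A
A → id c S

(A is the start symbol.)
Augment with A' → A and build the canonical LR(0) collection (I0 = CLOSURE({[A' → . A]}), then GOTO on every symbol after a dot until no new states appear). It has 23 states:
  I0: { [A → . S E +], [A → . id c S], [A' → . A], [S → . + id], [S → . c], [S → . id +] }  — shift
  I1: { [S → + . id] }  — shift
  I2: { [A' → A .] }  — accept
  I3: { [A → S . E +], [E → . X x A], [E → . id c A], [X → . c E x], [X → . x] }  — shift
  I4: { [S → c .] }  — reduce
  I5: { [A → id . c S], [S → id . +] }  — shift
  I6: { [S → id + .] }  — reduce
  I7: { [A → id c . S], [S → . + id], [S → . c], [S → . id +] }  — shift
  I8: { [A → id c S .] }  — reduce
  I9: { [S → id . +] }  — shift
  I10: { [A → S E . +] }  — shift
  I11: { [E → X . x A] }  — shift
  I12: { [E → . X x A], [E → . id c A], [X → . c E x], [X → . x], [X → c . E x] }  — shift
  I13: { [E → id . c A] }  — shift
  I14: { [X → x .] }  — reduce
  I15: { [A → . S E +], [A → . id c S], [E → id c . A], [S → . + id], [S → . c], [S → . id +] }  — shift
  I16: { [E → id c A .] }  — reduce
  I17: { [X → c E . x] }  — shift
  I18: { [X → c E x .] }  — reduce
  I19: { [A → . S E +], [A → . id c S], [E → X x . A], [S → . + id], [S → . c], [S → . id +] }  — shift
  I20: { [E → X x A .] }  — reduce
  I21: { [A → S E + .] }  — reduce
  I22: { [S → + id .] }  — reduce

No state contains both a complete item and a shift item.

Answer: No shift-reduce conflicts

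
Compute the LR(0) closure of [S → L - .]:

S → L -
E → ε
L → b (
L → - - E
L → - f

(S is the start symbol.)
Start with: [S → L - .]
The dot is at the end, so nothing is added.

CLOSURE = { [S → L - .] }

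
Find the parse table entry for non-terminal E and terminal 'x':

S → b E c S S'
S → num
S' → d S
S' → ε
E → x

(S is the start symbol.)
E → x

To find M[E, 'x'], we find productions for E where 'x' is in the predict set (PREDICT(N → α) = (FIRST(α) \ {ε}) ∪ (FOLLOW(N) if α ⇒* ε)).

E → x: PREDICT = { 'x' }
  'x' is in predict set, so this production goes in M[E, 'x']

M[E, 'x'] = E → x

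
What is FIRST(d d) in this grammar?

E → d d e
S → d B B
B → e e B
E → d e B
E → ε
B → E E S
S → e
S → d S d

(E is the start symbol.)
{ 'd' }

To compute FIRST(d d), process the symbols left to right:
Symbol d is a terminal. Add 'd' and stop.
FIRST(d d) = { 'd' }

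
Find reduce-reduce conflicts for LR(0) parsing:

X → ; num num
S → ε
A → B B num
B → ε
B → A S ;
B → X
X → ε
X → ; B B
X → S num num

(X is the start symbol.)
A reduce-reduce conflict occurs when an LR(0) state has two complete items [A → α .] and [B → β .] — both call for a reduction, and with no lookahead the parser cannot choose between them.

Augment with X' → X and build the canonical LR(0) collection (I0 = CLOSURE({[X' → . X]}), then GOTO on every symbol after a dot until no new states appear). It has 16 states:
  I0: { [S → .], [X → . ; B B], [X → . ; num num], [X → . S num num], [X → .], [X' → . X] }  — shift, 2 reduces
  I1: { [A → . B B num], [B → . A S ;], [B → . X], [B → .], [S → .], [X → . ; B B], [X → . ; num num], [X → . S num num], [X → .], [X → ; . B B], [X → ; . num num] }  — shift, 3 reduces
  I2: { [X → S . num num] }  — shift
  I3: { [X' → X .] }  — accept
  I4: { [X → S num . num] }  — shift
  I5: { [X → S num num .] }  — reduce
  I6: { [B → A . S ;], [S → .] }  — reduce
  I7: { [A → . B B num], [A → B . B num], [B → . A S ;], [B → . X], [B → .], [S → .], [X → . ; B B], [X → . ; num num], [X → . S num num], [X → .], [X → ; B . B] }  — shift, 3 reduces
  I8: { [B → X .] }  — reduce
  I9: { [X → ; num . num] }  — shift
  I10: { [X → ; num num .] }  — reduce
  I11: { [A → . B B num], [A → B . B num], [A → B B . num], [B → . A S ;], [B → . X], [B → .], [S → .], [X → . ; B B], [X → . ; num num], [X → . S num num], [X → .], [X → ; B B .] }  — shift, 4 reduces
  I12: { [A → . B B num], [A → B . B num], [A → B B . num], [B → . A S ;], [B → . X], [B → .], [S → .], [X → . ; B B], [X → . ; num num], [X → . S num num], [X → .] }  — shift, 3 reduces
  I13: { [A → B B num .] }  — reduce
  I14: { [B → A S . ;] }  — shift
  I15: { [B → A S ; .] }  — reduce

I0 contains complete items [S → .], [X → .] — reduce-reduce conflict.
I1 contains complete items [B → .], [S → .], [X → .] — reduce-reduce conflict.
I7 contains complete items [B → .], [S → .], [X → .] — reduce-reduce conflict.
I11 contains complete items [B → .], [S → .], [X → .], [X → ; B B .] — reduce-reduce conflict.
I12 contains complete items [B → .], [S → .], [X → .] — reduce-reduce conflict.

Answer: Yes — I0: [S → .] vs [X → .]; I1: [B → .] vs [S → .]; I7: [B → .] vs [S → .]; I11: [B → .] vs [S → .]; I12: [B → .] vs [S → .]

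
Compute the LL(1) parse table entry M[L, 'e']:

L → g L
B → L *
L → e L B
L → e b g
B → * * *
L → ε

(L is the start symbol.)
L → e L B, L → e b g, L → ε

To find M[L, 'e'], we find productions for L where 'e' is in the predict set (PREDICT(N → α) = (FIRST(α) \ {ε}) ∪ (FOLLOW(N) if α ⇒* ε)).

Relevant sets:
  FOLLOW(L) = { $, '*', 'e', 'g' }

L → g L: PREDICT = { 'g' }
L → e L B: PREDICT = { 'e' }
  'e' is in predict set, so this production goes in M[L, 'e']
L → e b g: PREDICT = { 'e' }
  'e' is in predict set, so this production goes in M[L, 'e']
L → ε: PREDICT = { $, '*', 'e', 'g' }
  'e' is in predict set, so this production goes in M[L, 'e']

M[L, 'e'] = L → e L B, L → e b g, L → ε  (a multiply-defined cell — the grammar is not LL(1))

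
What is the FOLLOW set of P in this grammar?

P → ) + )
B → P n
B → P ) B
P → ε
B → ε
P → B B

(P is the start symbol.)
{ $, ')', 'n' }

To compute FOLLOW(P), find every occurrence of P on a right-hand side N → α P β: add FIRST(β) \ {ε}, and if β is empty or nullable also add FOLLOW(N). Iterate to a fixed point.

P is the start symbol, so $ ∈ FOLLOW(P).
In B → P n: P is followed by n, add FIRST(n) \ {ε} = { 'n' }
In B → P ) B: P is followed by ')' B, add FIRST(')' B) \ {ε} = { ')' }

Taking the union: FOLLOW(P) = { $, ')', 'n' }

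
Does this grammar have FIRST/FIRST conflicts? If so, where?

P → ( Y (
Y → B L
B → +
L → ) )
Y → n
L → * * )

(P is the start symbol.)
A FIRST/FIRST conflict occurs when two productions N → α and N → β for the same non-terminal have FIRST(α) ∩ FIRST(β) ≠ ∅ (with ε ∈ FIRST of a nullable right-hand side, so two nullable alternatives also conflict).

FIRST sets of the non-terminals at (or reachable through a nullable prefix from) the front of some alternative:
  FIRST(B) = { '+' }

Productions for Y:
  Y → B L: FIRST = { '+' }
  Y → n: FIRST = { 'n' }
Productions for L:
  L → ) ): FIRST = { ')' }
  L → * * ): FIRST = { '*' }
P, B have only one production, so no FIRST/FIRST conflict is possible there.

All alternatives of each non-terminal have pairwise disjoint FIRST sets.

Answer: No FIRST/FIRST conflicts.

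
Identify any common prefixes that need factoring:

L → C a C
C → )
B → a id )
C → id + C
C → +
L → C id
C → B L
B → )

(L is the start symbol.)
Yes, L has productions with common prefix 'C'

Left-factoring is needed when two productions for the same non-terminal
share a common prefix on the right-hand side.

Productions for L:
  L → C a C
  L → C id
Productions for C:
  C → )
  C → id + C
  C → +
  C → B L
Productions for B:
  B → a id )
  B → )

Found common prefix 'C' in productions for L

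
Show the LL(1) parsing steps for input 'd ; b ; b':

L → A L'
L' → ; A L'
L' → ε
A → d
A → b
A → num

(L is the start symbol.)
Stack is shown with the top on the left.

Stack     Input        Action
-----------------------------
L $       d ; b ; b $  output L → A L'
A L' $    d ; b ; b $  output A → d
d L' $    d ; b ; b $  match 'd'
L' $      ; b ; b $    output L' → ; A L'
; A L' $  ; b ; b $    match ';'
A L' $    b ; b $      output A → b
b L' $    b ; b $      match 'b'
L' $      ; b $        output L' → ; A L'
; A L' $  ; b $        match ';'
A L' $    b $          output A → b
b L' $    b $          match 'b'
L' $      $            output L' → ε
$         $            accept

The string is accepted.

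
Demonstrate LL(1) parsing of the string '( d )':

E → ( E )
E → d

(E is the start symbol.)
LL(1) parsing maintains a stack (initially the start symbol over $) and the input. At each step: if the stack top is a terminal, match it against the current input token; if it is a non-terminal N, replace it with the RHS of M[N, lookahead] (the unique production whose predict set contains the lookahead).

Stack is shown with the top on the left.

Stack    Input    Action
------------------------
E $      ( d ) $  output E → ( E )
( E ) $  ( d ) $  match '('
E ) $    d ) $    output E → d
d ) $    d ) $    match 'd'
) $      ) $      match ')'
$        $        accept

The string is accepted.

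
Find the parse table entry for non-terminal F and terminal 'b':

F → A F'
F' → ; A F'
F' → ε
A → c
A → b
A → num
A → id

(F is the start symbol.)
F → A F'

To find M[F, 'b'], we find productions for F where 'b' is in the predict set (PREDICT(N → α) = (FIRST(α) \ {ε}) ∪ (FOLLOW(N) if α ⇒* ε)).

Relevant sets:
  FIRST(A) = { 'b', 'c', 'id', 'num' }

F → A F': PREDICT = { 'b', 'c', 'id', 'num' }
  'b' is in predict set, so this production goes in M[F, 'b']

M[F, 'b'] = F → A F'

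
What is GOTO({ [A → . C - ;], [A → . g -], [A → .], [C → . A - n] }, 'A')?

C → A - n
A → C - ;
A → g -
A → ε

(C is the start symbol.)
GOTO(I, 'A') = CLOSURE({ [A → αX.β] : [A → α.Xβ] ∈ I, X = 'A' })

Items with dot before 'A', with the dot advanced:
  [C → . A - n] → [C → A . - n]
Closure adds nothing (no advanced item has the dot before a non-terminal).

GOTO = { [C → A . - n] }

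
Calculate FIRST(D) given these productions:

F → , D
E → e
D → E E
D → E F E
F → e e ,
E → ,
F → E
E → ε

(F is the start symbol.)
To compute FIRST(D), examine every production with D on the left-hand side, reading each right-hand side left to right until a non-nullable symbol is reached.

FIRST sets of the other non-terminals involved (by the same procedure, iterated to a fixed point):
  FIRST(E) = { ',', 'e', ε }
  FIRST(F) = { ',', 'e', ε }

From D → E E:
  - E is a non-terminal: add FIRST(E) \ {ε} = { ',', 'e' }
    E is nullable, so continue to the next symbol
  - E is a non-terminal: add FIRST(E) \ {ε} = { ',', 'e' }
    E is nullable and nothing follows, so the whole right-hand side can vanish: ε ∈ FIRST(D)
From D → E F E:
  - E is a non-terminal: add FIRST(E) \ {ε} = { ',', 'e' }
    E is nullable, so continue to the next symbol
  - F is a non-terminal: add FIRST(F) \ {ε} = { ',', 'e' }
    F is nullable, so continue to the next symbol
  - E is a non-terminal: add FIRST(E) \ {ε} = { ',', 'e' }
    E is nullable and nothing follows, so the whole right-hand side can vanish: ε ∈ FIRST(D)

Collecting: FIRST(D) = { ',', 'e', ε }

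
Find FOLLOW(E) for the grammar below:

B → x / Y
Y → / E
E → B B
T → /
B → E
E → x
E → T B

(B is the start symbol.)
{ $, '/', 'x' }

To compute FOLLOW(E), find every occurrence of E on a right-hand side N → α E β: add FIRST(β) \ {ε}, and if β is empty or nullable also add FOLLOW(N). Iterate to a fixed point.

In Y → / E: E is at the end, add FOLLOW(Y)
In B → E: E is at the end, add FOLLOW(B)

The FOLLOW sets referred to above (computed the same way, to a fixed point):
  FOLLOW(Y) = { $, '/', 'x' }
  FOLLOW(B) = { $, '/', 'x' }

Taking the union: FOLLOW(E) = { $, '/', 'x' }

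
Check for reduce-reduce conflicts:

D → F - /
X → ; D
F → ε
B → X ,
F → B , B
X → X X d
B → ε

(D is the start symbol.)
Yes — I0: [B → .] vs [F → .]; I1: [B → .] vs [F → .]

Augment with D' → D and build the canonical LR(0) collection (I0 = CLOSURE({[D' → . D]}), then GOTO on every symbol after a dot until no new states appear). It has 14 states:
  I0: { [B → . X ,], [B → .], [D → . F - /], [D' → . D], [F → . B , B], [F → .], [X → . ; D], [X → . X X d] }  — shift, 2 reduces
  I1: { [B → . X ,], [B → .], [D → . F - /], [F → . B , B], [F → .], [X → . ; D], [X → . X X d], [X → ; . D] }  — shift, 2 reduces
  I2: { [F → B . , B] }  — shift
  I3: { [D' → D .] }  — accept
  I4: { [D → F . - /] }  — shift
  I5: { [B → X . ,], [X → . ; D], [X → . X X d], [X → X . X d] }  — shift
  I6: { [B → X , .] }  — reduce
  I7: { [X → . ; D], [X → . X X d], [X → X . X d], [X → X X . d] }  — shift
  I8: { [X → X X d .] }  — reduce
  I9: { [D → F - . /] }  — shift
  I10: { [D → F - / .] }  — reduce
  I11: { [B → . X ,], [B → .], [F → B , . B], [X → . ; D], [X → . X X d] }  — shift, reduce
  I12: { [F → B , B .] }  — reduce
  I13: { [X → ; D .] }  — reduce

I0 contains complete items [B → .], [F → .] — reduce-reduce conflict.
I1 contains complete items [B → .], [F → .] — reduce-reduce conflict.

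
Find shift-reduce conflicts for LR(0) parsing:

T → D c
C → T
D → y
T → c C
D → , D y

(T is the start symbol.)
A shift-reduce conflict occurs when an LR(0) state has both:
  - a complete (reduce) item [A → α .] (dot at the end), and
  - a shift item [B → β . c γ] (dot before a terminal).

Augment with T' → T and build the canonical LR(0) collection (I0 = CLOSURE({[T' → . T]}), then GOTO on every symbol after a dot until no new states appear). It has 11 states:
  I0: { [D → . , D y], [D → . y], [T → . D c], [T → . c C], [T' → . T] }  — shift
  I1: { [D → , . D y], [D → . , D y], [D → . y] }  — shift
  I2: { [T → D . c] }  — shift
  I3: { [T' → T .] }  — accept
  I4: { [C → . T], [D → . , D y], [D → . y], [T → . D c], [T → . c C], [T → c . C] }  — shift
  I5: { [D → y .] }  — reduce
  I6: { [T → c C .] }  — reduce
  I7: { [C → T .] }  — reduce
  I8: { [T → D c .] }  — reduce
  I9: { [D → , D . y] }  — shift
  I10: { [D → , D y .] }  — reduce

No state contains both a complete item and a shift item.

Answer: No shift-reduce conflicts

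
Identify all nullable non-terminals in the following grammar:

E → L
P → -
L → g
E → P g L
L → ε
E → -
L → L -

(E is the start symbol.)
ε-productions: L → ε
So L is immediately nullable.
E → L: every symbol on the right is nullable, so E is nullable too.
No further non-terminal can be added: every production for the remaining non-terminals contains a terminal or a non-nullable non-terminal.
Nullable = { 'E', 'L' }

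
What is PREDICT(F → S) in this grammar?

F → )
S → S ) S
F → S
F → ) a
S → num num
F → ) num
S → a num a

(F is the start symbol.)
PREDICT(F → S) = (FIRST(RHS) \ {ε}) ∪ (FOLLOW(F) if ε ∈ FIRST(RHS), i.e. RHS ⇒* ε)
FIRST(S) = { 'a', 'num' }
FIRST(S) = { 'a', 'num' }
ε ∉ FIRST(S), so FOLLOW(F) is not added.
PREDICT(F → S) = { 'a', 'num' }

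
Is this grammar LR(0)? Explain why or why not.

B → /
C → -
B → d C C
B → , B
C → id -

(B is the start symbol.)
A grammar is LR(0) if no state in the canonical LR(0) collection has:
  - both a shift item (dot before a terminal) and a complete item (shift-reduce conflict), or
  - two or more complete items (reduce-reduce conflict; the accept item [B' → B .] counts as a complete item here).

Augment with B' → B and build the canonical LR(0) collection (I0 = CLOSURE({[B' → . B]}), then GOTO on every symbol after a dot until no new states appear). It has 11 states:
  I0: { [B → . , B], [B → . /], [B → . d C C], [B' → . B] }  — shift
  I1: { [B → , . B], [B → . , B], [B → . /], [B → . d C C] }  — shift
  I2: { [B → / .] }  — reduce
  I3: { [B' → B .] }  — accept
  I4: { [B → d . C C], [C → . -], [C → . id -] }  — shift
  I5: { [C → - .] }  — reduce
  I6: { [B → d C . C], [C → . -], [C → . id -] }  — shift
  I7: { [C → id . -] }  — shift
  I8: { [C → id - .] }  — reduce
  I9: { [B → d C C .] }  — reduce
  I10: { [B → , B .] }  — reduce

Every state is either a pure shift/goto state or contains exactly one complete item and nothing to shift — no conflicts. The grammar is LR(0).

Answer: Yes, the grammar is LR(0)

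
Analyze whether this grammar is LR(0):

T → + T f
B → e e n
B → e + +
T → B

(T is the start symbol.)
Yes, the grammar is LR(0)

A grammar is LR(0) if no state in the canonical LR(0) collection has:
  - both a shift item (dot before a terminal) and a complete item (shift-reduce conflict), or
  - two or more complete items (reduce-reduce conflict; the accept item [T' → T .] counts as a complete item here).

Augment with T' → T and build the canonical LR(0) collection (I0 = CLOSURE({[T' → . T]}), then GOTO on every symbol after a dot until no new states appear). It has 11 states:
  I0: { [B → . e + +], [B → . e e n], [T → . + T f], [T → . B], [T' → . T] }  — shift
  I1: { [B → . e + +], [B → . e e n], [T → + . T f], [T → . + T f], [T → . B] }  — shift
  I2: { [T → B .] }  — reduce
  I3: { [T' → T .] }  — accept
  I4: { [B → e . + +], [B → e . e n] }  — shift
  I5: { [B → e + . +] }  — shift
  I6: { [B → e e . n] }  — shift
  I7: { [B → e e n .] }  — reduce
  I8: { [B → e + + .] }  — reduce
  I9: { [T → + T . f] }  — shift
  I10: { [T → + T f .] }  — reduce

Every state is either a pure shift/goto state or contains exactly one complete item and nothing to shift — no conflicts. The grammar is LR(0).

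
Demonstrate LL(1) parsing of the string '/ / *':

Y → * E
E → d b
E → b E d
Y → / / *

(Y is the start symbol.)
Stack is shown with the top on the left.

Stack    Input    Action
------------------------
Y $      / / * $  output Y → / / *
/ / * $  / / * $  match '/'
/ * $    / * $    match '/'
* $      * $      match '*'
$        $        accept

The string is accepted.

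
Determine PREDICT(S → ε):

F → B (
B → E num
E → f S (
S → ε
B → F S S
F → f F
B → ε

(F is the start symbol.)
PREDICT(S → ε) = (FIRST(RHS) \ {ε}) ∪ (FOLLOW(S) if ε ∈ FIRST(RHS), i.e. RHS ⇒* ε)
The right-hand side is ε (FIRST(ε) = { ε }), so the predict set is FOLLOW(S) = { '(' }
PREDICT(S → ε) = { '(' }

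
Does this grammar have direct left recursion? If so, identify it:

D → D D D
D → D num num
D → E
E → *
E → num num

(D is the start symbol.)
Yes, D is left-recursive

Direct left recursion occurs when N → N α for some non-terminal N (the right-hand side begins with the left-hand side itself).

D → D D D: LEFT RECURSIVE (starts with D)
D → D num num: LEFT RECURSIVE (starts with D)
D → E: starts with E
E → *: starts with '*'
E → num num: starts with num

The grammar has direct left recursion on: D.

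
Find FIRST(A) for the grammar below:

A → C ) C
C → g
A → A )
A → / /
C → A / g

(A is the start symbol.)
{ '/', 'g' }

To compute FIRST(A), examine every production with A on the left-hand side, reading each right-hand side left to right until a non-nullable symbol is reached.

FIRST sets of the other non-terminals involved (by the same procedure, iterated to a fixed point):
  FIRST(C) = { '/', 'g' }

From A → C ) C:
  - C is a non-terminal: add FIRST(C) \ {ε} = { '/', 'g' }
    C is not nullable, so stop
From A → A ):
  - A is the symbol being defined: contributes nothing new
    A is not nullable, so stop
From A → / /:
  - '/' is a terminal: add '/' and stop

Collecting: FIRST(A) = { '/', 'g' }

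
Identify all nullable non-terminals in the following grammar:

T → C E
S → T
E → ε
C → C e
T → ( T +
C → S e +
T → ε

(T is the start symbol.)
ε-productions: E → ε, T → ε
So E, T are immediately nullable.
S → T: every symbol on the right is nullable, so S is nullable too.
No further non-terminal can be added: every production for the remaining non-terminals contains a terminal or a non-nullable non-terminal.
Nullable = { 'E', 'S', 'T' }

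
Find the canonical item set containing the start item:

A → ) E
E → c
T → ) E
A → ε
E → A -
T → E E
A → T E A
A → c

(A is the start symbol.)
First, augment the grammar with A' → A
I₀ = CLOSURE({ [A' → . A] }):
  [A' → . A] has the dot before A: add [A → . ) E], [A → .], [A → . T E A], [A → . c]
  [A → . T E A] has the dot before T: add [T → . ) E], [T → . E E]
  [T → . E E] has the dot before E: add [E → . c], [E → . A -]
No further items can be added.

I₀ = { [A → . ) E], [A → . T E A], [A → . c], [A → .], [A' → . A], [E → . A -], [E → . c], [T → . ) E], [T → . E E] }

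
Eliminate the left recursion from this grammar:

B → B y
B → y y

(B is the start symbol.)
B is directly left-recursive. The standard transformation for
  A → A α₁ | ... | A α_m | β₁ | ... | β_n
is
  A  → β₁ A' | ... | β_n A'
  A' → α₁ A' | ... | α_m A' | ε

B → y y becomes B → y y B'
B → B y becomes B' → y B'
Add B' → ε

Resulting grammar:
B → y y B'
B' → y B'
B' → ε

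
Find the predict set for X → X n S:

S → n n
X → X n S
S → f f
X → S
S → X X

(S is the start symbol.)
{ 'f', 'n' }

PREDICT(X → X n S) = (FIRST(RHS) \ {ε}) ∪ (FOLLOW(X) if ε ∈ FIRST(RHS), i.e. RHS ⇒* ε)
FIRST(X) = { 'f', 'n' }
FIRST(X n S) = { 'f', 'n' }
ε ∉ FIRST(X n S), so FOLLOW(X) is not added.
PREDICT(X → X n S) = { 'f', 'n' }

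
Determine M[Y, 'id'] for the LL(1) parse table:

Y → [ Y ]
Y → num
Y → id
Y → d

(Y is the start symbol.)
Y → id

To find M[Y, 'id'], we find productions for Y where 'id' is in the predict set (PREDICT(N → α) = (FIRST(α) \ {ε}) ∪ (FOLLOW(N) if α ⇒* ε)).

Y → [ Y ]: PREDICT = { '[' }
Y → num: PREDICT = { 'num' }
Y → id: PREDICT = { 'id' }
  'id' is in predict set, so this production goes in M[Y, 'id']
Y → d: PREDICT = { 'd' }

M[Y, 'id'] = Y → id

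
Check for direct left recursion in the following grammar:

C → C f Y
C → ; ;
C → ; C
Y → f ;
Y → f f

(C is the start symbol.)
Yes, C is left-recursive

Direct left recursion occurs when N → N α for some non-terminal N (the right-hand side begins with the left-hand side itself).

C → C f Y: LEFT RECURSIVE (starts with C)
C → ; ;: starts with ';'
C → ; C: starts with ';'
Y → f ;: starts with f
Y → f f: starts with f

The grammar has direct left recursion on: C.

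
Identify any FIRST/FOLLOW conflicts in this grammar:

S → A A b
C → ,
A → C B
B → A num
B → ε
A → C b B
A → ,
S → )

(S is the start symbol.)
Yes. B → A num with FOLLOW(B) on { ',' }

A FIRST/FOLLOW conflict occurs when a non-terminal N has a nullable alternative N → β (β ⇒* ε) and another alternative N → α with FIRST(α) ∩ FOLLOW(N) ≠ ∅: on such a lookahead the parser cannot decide between expanding α and letting N vanish via β.

Nullable non-terminals: B.
FIRST sets used below: FIRST(A) = { ',' }

B: nullable alternative(s) B → ε; FOLLOW(B) = { ',', 'b', 'num' }
  B → A num: FIRST \ {ε} = { ',' } — overlaps FOLLOW(B) on { ',' }: CONFLICT
  B → ε: FIRST \ {ε} = { } — this is the only nullable alternative, skip

A, C, S have no nullable alternative, so no FIRST/FOLLOW check is needed there.

So the grammar has 1 FIRST/FOLLOW conflict (marked CONFLICT above).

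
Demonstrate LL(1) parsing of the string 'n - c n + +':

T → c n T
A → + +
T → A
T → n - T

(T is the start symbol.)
LL(1) parsing maintains a stack (initially the start symbol over $) and the input. At each step: if the stack top is a terminal, match it against the current input token; if it is a non-terminal N, replace it with the RHS of M[N, lookahead] (the unique production whose predict set contains the lookahead).

Stack is shown with the top on the left.

Stack    Input          Action
------------------------------
T $      n - c n + + $  output T → n - T
n - T $  n - c n + + $  match 'n'
- T $    - c n + + $    match '-'
T $      c n + + $      output T → c n T
c n T $  c n + + $      match 'c'
n T $    n + + $        match 'n'
T $      + + $          output T → A
A $      + + $          output A → + +
+ + $    + + $          match '+'
+ $      + $            match '+'
$        $              accept

The string is accepted.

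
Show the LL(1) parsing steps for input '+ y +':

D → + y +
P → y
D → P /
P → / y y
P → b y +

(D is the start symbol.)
LL(1) parsing maintains a stack (initially the start symbol over $) and the input. At each step: if the stack top is a terminal, match it against the current input token; if it is a non-terminal N, replace it with the RHS of M[N, lookahead] (the unique production whose predict set contains the lookahead).

Stack is shown with the top on the left.

Stack    Input    Action
------------------------
D $      + y + $  output D → + y +
+ y + $  + y + $  match '+'
y + $    y + $    match 'y'
+ $      + $      match '+'
$        $        accept

The string is accepted.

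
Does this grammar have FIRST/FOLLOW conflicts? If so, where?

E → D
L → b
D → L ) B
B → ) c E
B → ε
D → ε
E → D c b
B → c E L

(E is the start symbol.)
A FIRST/FOLLOW conflict occurs when a non-terminal N has a nullable alternative N → β (β ⇒* ε) and another alternative N → α with FIRST(α) ∩ FOLLOW(N) ≠ ∅: on such a lookahead the parser cannot decide between expanding α and letting N vanish via β.

Nullable non-terminals: B, D, E.
FIRST sets used below: FIRST(L) = { 'b' }, FIRST(D) = { 'b', ε }

B: nullable alternative(s) B → ε; FOLLOW(B) = { $, 'b', 'c' }
  B → ) c E: FIRST \ {ε} = { ')' } — disjoint from FOLLOW(B)
  B → ε: FIRST \ {ε} = { } — this is the only nullable alternative, skip
  B → c E L: FIRST \ {ε} = { 'c' } — overlaps FOLLOW(B) on { 'c' }: CONFLICT

D: nullable alternative(s) D → ε; FOLLOW(D) = { $, 'b', 'c' }
  D → L ) B: FIRST \ {ε} = { 'b' } — overlaps FOLLOW(D) on { 'b' }: CONFLICT
  D → ε: FIRST \ {ε} = { } — this is the only nullable alternative, skip

E: nullable alternative(s) E → D; FOLLOW(E) = { $, 'b', 'c' }
  E → D: FIRST \ {ε} = { 'b' } — this is the only nullable alternative, skip
  E → D c b: FIRST \ {ε} = { 'b', 'c' } — overlaps FOLLOW(E) on { 'b', 'c' }: CONFLICT

L has no nullable alternative, so no FIRST/FOLLOW check is needed there.

So the grammar has 3 FIRST/FOLLOW conflicts (marked CONFLICT above).

Answer: Yes. E → D c b with FOLLOW(E) on { 'b', 'c' }; D → L ')' B with FOLLOW(D) on { 'b' }; B → c E L with FOLLOW(B) on { 'c' }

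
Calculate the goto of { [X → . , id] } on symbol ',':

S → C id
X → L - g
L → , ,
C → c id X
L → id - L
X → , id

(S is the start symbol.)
{ [X → , . id] }

GOTO(I, ',') = CLOSURE({ [A → αX.β] : [A → α.Xβ] ∈ I, X = ',' })

Items with dot before ',', with the dot advanced:
  [X → . , id] → [X → , . id]
Closure adds nothing (no advanced item has the dot before a non-terminal).

GOTO = { [X → , . id] }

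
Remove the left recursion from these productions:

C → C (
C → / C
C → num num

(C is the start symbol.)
C is directly left-recursive. The standard transformation for
  A → A α₁ | ... | A α_m | β₁ | ... | β_n
is
  A  → β₁ A' | ... | β_n A'
  A' → α₁ A' | ... | α_m A' | ε

C → / C becomes C → / C C'
C → num num becomes C → num num C'
C → C ( becomes C' → ( C'
Add C' → ε

Resulting grammar:
C → / C C'
C → num num C'
C' → ( C'
C' → ε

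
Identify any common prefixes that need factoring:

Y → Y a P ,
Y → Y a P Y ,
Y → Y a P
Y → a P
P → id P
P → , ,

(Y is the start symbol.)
Left-factoring is needed when two productions for the same non-terminal
share a common prefix on the right-hand side.

Productions for Y:
  Y → Y a P ,
  Y → Y a P Y ,
  Y → Y a P
  Y → a P
Productions for P:
  P → id P
  P → , ,

Found common prefix 'Y a P' in productions for Y

Answer: Yes, Y has productions with common prefix 'Y a P'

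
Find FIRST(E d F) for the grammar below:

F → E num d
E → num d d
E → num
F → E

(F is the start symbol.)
FIRST sets of the non-terminals involved (from the grammar, by fixed-point iteration):
  FIRST(E) = { 'num' }

To compute FIRST(E d F), process the symbols left to right:
Symbol E is a non-terminal. Add FIRST(E) \ {ε} = { 'num' }
E is not nullable (ε ∉ FIRST(E)), so stop here.
FIRST(E d F) = { 'num' }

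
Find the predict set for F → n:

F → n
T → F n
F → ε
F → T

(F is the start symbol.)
PREDICT(F → n) = (FIRST(RHS) \ {ε}) ∪ (FOLLOW(F) if ε ∈ FIRST(RHS), i.e. RHS ⇒* ε)
FIRST(n) = { 'n' }
ε ∉ FIRST(n), so FOLLOW(F) is not added.
PREDICT(F → n) = { 'n' }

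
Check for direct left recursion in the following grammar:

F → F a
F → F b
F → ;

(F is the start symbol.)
Yes, F is left-recursive

F → F a: LEFT RECURSIVE (starts with F)
F → F b: LEFT RECURSIVE (starts with F)
F → ;: starts with ';'

The grammar has direct left recursion on: F.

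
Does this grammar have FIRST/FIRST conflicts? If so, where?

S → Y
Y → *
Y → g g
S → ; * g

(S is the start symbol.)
No FIRST/FIRST conflicts.

A FIRST/FIRST conflict occurs when two productions N → α and N → β for the same non-terminal have FIRST(α) ∩ FIRST(β) ≠ ∅ (with ε ∈ FIRST of a nullable right-hand side, so two nullable alternatives also conflict).

FIRST sets of the non-terminals at (or reachable through a nullable prefix from) the front of some alternative:
  FIRST(Y) = { '*', 'g' }

Productions for S:
  S → Y: FIRST = { '*', 'g' }
  S → ; * g: FIRST = { ';' }
Productions for Y:
  Y → *: FIRST = { '*' }
  Y → g g: FIRST = { 'g' }

All alternatives of each non-terminal have pairwise disjoint FIRST sets.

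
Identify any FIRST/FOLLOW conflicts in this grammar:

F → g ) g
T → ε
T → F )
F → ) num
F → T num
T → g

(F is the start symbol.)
Yes. T → F ')' with FOLLOW(T) on { 'num' }

A FIRST/FOLLOW conflict occurs when a non-terminal N has a nullable alternative N → β (β ⇒* ε) and another alternative N → α with FIRST(α) ∩ FOLLOW(N) ≠ ∅: on such a lookahead the parser cannot decide between expanding α and letting N vanish via β.

Nullable non-terminals: T.
FIRST sets used below: FIRST(F) = { ')', 'g', 'num' }

T: nullable alternative(s) T → ε; FOLLOW(T) = { 'num' }
  T → ε: FIRST \ {ε} = { } — this is the only nullable alternative, skip
  T → F ): FIRST \ {ε} = { ')', 'g', 'num' } — overlaps FOLLOW(T) on { 'num' }: CONFLICT
  T → g: FIRST \ {ε} = { 'g' } — disjoint from FOLLOW(T)

F has no nullable alternative, so no FIRST/FOLLOW check is needed there.

So the grammar has 1 FIRST/FOLLOW conflict (marked CONFLICT above).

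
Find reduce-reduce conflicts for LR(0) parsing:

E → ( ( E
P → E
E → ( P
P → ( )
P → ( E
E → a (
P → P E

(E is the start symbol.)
Augment with E' → E and build the canonical LR(0) collection (I0 = CLOSURE({[E' → . E]}), then GOTO on every symbol after a dot until no new states appear). It has 11 states:
  I0: { [E → . ( ( E], [E → . ( P], [E → . a (], [E' → . E] }  — shift
  I1: { [E → ( . ( E], [E → ( . P], [E → . ( ( E], [E → . ( P], [E → . a (], [P → . ( )], [P → . ( E], [P → . E], [P → . P E] }  — shift
  I2: { [E' → E .] }  — accept
  I3: { [E → a . (] }  — shift
  I4: { [E → a ( .] }  — reduce
  I5: { [E → ( ( . E], [E → ( . ( E], [E → ( . P], [E → . ( ( E], [E → . ( P], [E → . a (], [P → ( . )], [P → ( . E], [P → . ( )], [P → . ( E], [P → . E], [P → . P E] }  — shift
  I6: { [P → E .] }  — reduce
  I7: { [E → ( P .], [E → . ( ( E], [E → . ( P], [E → . a (], [P → P . E] }  — shift, reduce
  I8: { [P → P E .] }  — reduce
  I9: { [P → ( ) .] }  — reduce
  I10: { [E → ( ( E .], [P → ( E .], [P → E .] }  — 3 reduces

I10 contains complete items [E → ( ( E .], [P → ( E .], [P → E .] — reduce-reduce conflict.

Answer: Yes — I10: [E → ( ( E .] vs [P → ( E .]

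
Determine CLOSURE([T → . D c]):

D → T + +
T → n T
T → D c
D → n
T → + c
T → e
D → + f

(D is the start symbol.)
Start with: [T → . D c]
  [T → . D c] has the dot before D: add [D → . T + +], [D → . n], [D → . + f]
  [D → . T + +] has the dot before T: add [T → . n T], [T → . + c], [T → . e]
No further items can be added.

CLOSURE = { [D → . + f], [D → . T + +], [D → . n], [T → . + c], [T → . D c], [T → . e], [T → . n T] }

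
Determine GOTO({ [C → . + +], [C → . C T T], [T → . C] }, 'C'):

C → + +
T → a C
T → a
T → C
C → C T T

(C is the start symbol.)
GOTO(I, 'C') = CLOSURE({ [A → αX.β] : [A → α.Xβ] ∈ I, X = 'C' })

Items with dot before 'C', with the dot advanced:
  [C → . C T T] → [C → C . T T]
  [T → . C] → [T → C .]
Closure of the advanced items:
  [C → C . T T] has the dot before T: add [T → . a C], [T → . a], [T → . C]
  [T → . C] has the dot before C: add [C → . + +], [C → . C T T]

GOTO = { [C → . + +], [C → . C T T], [C → C . T T], [T → . C], [T → . a C], [T → . a], [T → C .] }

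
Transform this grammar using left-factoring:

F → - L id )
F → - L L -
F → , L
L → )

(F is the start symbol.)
F → - L F'
F' → id )
F' → L -
F → , L
L → )

Left-factoring transforms A → αβ₁ | αβ₂ into A → αA' and A' → β₁ | β₂
(α is the longest common prefix among the alternatives). Repeat until
no nonterminal has two alternatives with a common prefix.

Round 1: F has alternatives sharing prefix '- L'. Introduce F': F → - L F'
  Add: F' → id )
  Add: F' → L -

No remaining common prefixes — done.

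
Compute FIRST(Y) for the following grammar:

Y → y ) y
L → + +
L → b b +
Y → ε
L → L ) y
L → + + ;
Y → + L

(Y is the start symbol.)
{ '+', 'y', ε }

From Y → y ) y:
  - y is a terminal: add 'y' and stop
From Y → ε:
  - ε-production, so ε ∈ FIRST(Y)
From Y → + L:
  - '+' is a terminal: add '+' and stop

Collecting: FIRST(Y) = { '+', 'y', ε }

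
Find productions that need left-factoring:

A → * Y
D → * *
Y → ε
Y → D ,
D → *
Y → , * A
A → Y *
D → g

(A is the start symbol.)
Yes, D has productions with common prefix '*'

Left-factoring is needed when two productions for the same non-terminal
share a common prefix on the right-hand side.

Productions for A:
  A → * Y
  A → Y *
Productions for D:
  D → * *
  D → *
  D → g
Productions for Y:
  Y → ε
  Y → D ,
  Y → , * A

Found common prefix '*' in productions for D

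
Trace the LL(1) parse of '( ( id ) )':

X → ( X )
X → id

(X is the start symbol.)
LL(1) parsing maintains a stack (initially the start symbol over $) and the input. At each step: if the stack top is a terminal, match it against the current input token; if it is a non-terminal N, replace it with the RHS of M[N, lookahead] (the unique production whose predict set contains the lookahead).

Stack is shown with the top on the left.

Stack      Input         Action
-------------------------------
X $        ( ( id ) ) $  output X → ( X )
( X ) $    ( ( id ) ) $  match '('
X ) $      ( id ) ) $    output X → ( X )
( X ) ) $  ( id ) ) $    match '('
X ) ) $    id ) ) $      output X → id
id ) ) $   id ) ) $      match 'id'
) ) $      ) ) $         match ')'
) $        ) $           match ')'
$          $             accept

The string is accepted.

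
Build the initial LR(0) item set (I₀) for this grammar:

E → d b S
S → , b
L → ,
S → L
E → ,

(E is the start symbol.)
{ [E → . ,], [E → . d b S], [E' → . E] }

First, augment the grammar with E' → E
I₀ = CLOSURE({ [E' → . E] }):
  [E' → . E] has the dot before E: add [E → . d b S], [E → . ,]
No further items can be added.

I₀ = { [E → . ,], [E → . d b S], [E' → . E] }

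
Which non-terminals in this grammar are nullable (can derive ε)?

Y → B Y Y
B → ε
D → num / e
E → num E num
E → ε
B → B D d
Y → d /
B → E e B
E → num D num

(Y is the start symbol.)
{ 'B', 'E' }

A non-terminal is nullable if it can derive ε (the empty string): either it has an ε-production, or it has a production whose right-hand side consists entirely of nullable non-terminals.

ε-productions: B → ε, E → ε
So B, E are immediately nullable.
No further non-terminal can be added: every production for the remaining non-terminals contains a terminal or a non-nullable non-terminal.
Nullable = { 'B', 'E' }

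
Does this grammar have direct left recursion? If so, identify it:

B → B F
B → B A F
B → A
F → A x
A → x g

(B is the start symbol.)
Yes, B is left-recursive

Direct left recursion occurs when N → N α for some non-terminal N (the right-hand side begins with the left-hand side itself).

B → B F: LEFT RECURSIVE (starts with B)
B → B A F: LEFT RECURSIVE (starts with B)
B → A: starts with A
F → A x: starts with A
A → x g: starts with x

The grammar has direct left recursion on: B.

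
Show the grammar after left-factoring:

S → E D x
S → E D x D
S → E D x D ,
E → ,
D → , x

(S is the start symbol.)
Left-factoring transforms A → αβ₁ | αβ₂ into A → αA' and A' → β₁ | β₂
(α is the longest common prefix among the alternatives). Repeat until
no nonterminal has two alternatives with a common prefix.

Round 1: S has alternatives sharing prefix 'E D x'. Introduce S': S → E D x S'
  Add: S' → ε
  Add: S' → D
  Add: S' → D ,

Round 2: S' has alternatives sharing prefix 'D'. Introduce S'': S' → D S''
  Add: S'' → ε
  Add: S'' → ,

No remaining common prefixes — done.

Resulting grammar:
S → E D x S'
S' → ε
S' → D S''
S'' → ε
S'' → ,
E → ,
D → , x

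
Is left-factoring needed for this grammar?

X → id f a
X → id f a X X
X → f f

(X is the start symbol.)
Left-factoring is needed when two productions for the same non-terminal
share a common prefix on the right-hand side.

Productions for X:
  X → id f a
  X → id f a X X
  X → f f

Found common prefix 'id f a' in productions for X

Answer: Yes, X has productions with common prefix 'id f a'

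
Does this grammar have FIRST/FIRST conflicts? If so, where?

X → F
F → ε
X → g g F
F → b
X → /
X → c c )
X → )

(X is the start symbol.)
No FIRST/FIRST conflicts.

A FIRST/FIRST conflict occurs when two productions N → α and N → β for the same non-terminal have FIRST(α) ∩ FIRST(β) ≠ ∅ (with ε ∈ FIRST of a nullable right-hand side, so two nullable alternatives also conflict).

FIRST sets of the non-terminals at (or reachable through a nullable prefix from) the front of some alternative:
  FIRST(F) = { 'b', ε }

Productions for X:
  X → F: FIRST = { 'b', ε }
  X → g g F: FIRST = { 'g' }
  X → /: FIRST = { '/' }
  X → c c ): FIRST = { 'c' }
  X → ): FIRST = { ')' }
Productions for F:
  F → ε: FIRST = { ε }
  F → b: FIRST = { 'b' }

All alternatives of each non-terminal have pairwise disjoint FIRST sets.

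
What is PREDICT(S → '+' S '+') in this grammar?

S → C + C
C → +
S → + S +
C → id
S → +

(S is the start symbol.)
PREDICT(S → '+' S '+') = (FIRST(RHS) \ {ε}) ∪ (FOLLOW(S) if ε ∈ FIRST(RHS), i.e. RHS ⇒* ε)
FIRST('+' S '+') = { '+' }
ε ∉ FIRST('+' S '+'), so FOLLOW(S) is not added.
PREDICT(S → '+' S '+') = { '+' }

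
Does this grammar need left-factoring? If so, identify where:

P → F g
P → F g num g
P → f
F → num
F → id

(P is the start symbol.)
Left-factoring is needed when two productions for the same non-terminal
share a common prefix on the right-hand side.

Productions for P:
  P → F g
  P → F g num g
  P → f
Productions for F:
  F → num
  F → id

Found common prefix 'F g' in productions for P

Answer: Yes, P has productions with common prefix 'F g'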